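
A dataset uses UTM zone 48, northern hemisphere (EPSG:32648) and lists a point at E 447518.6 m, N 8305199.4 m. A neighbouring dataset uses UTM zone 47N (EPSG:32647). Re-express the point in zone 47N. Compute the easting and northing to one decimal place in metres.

UTM 48N → geographic: φ = 74.82790022°, λ = 103.20330065°.
UTM 47N (λ₀ = 99°) forward: E = 622700.279 m, N = 8308751.217 m.

E 622700.3 m, N 8308751.2 m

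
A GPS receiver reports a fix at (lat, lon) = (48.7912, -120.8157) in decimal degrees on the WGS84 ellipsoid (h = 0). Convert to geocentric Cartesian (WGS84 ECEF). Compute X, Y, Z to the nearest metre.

X -2156656 m, Y -3615572 m, Z 4775293 m

WGS84: a = 6378137 m, e² = 0.006694380; N(φ) = a/√(1−e²sin²φ) = 6390254.372 m.
X = (N+h)·cosφ·cosλ = -2156656.259 m; Y = (N+h)·cosφ·sinλ = -3615571.613 m; Z = (N(1−e²)+h)·sinφ = 4775293.047 m.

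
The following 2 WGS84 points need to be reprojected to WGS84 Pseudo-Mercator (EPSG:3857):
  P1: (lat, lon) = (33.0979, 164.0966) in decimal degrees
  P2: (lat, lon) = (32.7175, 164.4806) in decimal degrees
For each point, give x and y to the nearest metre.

P1: x 18267150 m, y 3908306 m; P2: x 18309897 m, y 3857867 m

Web Mercator: x = R·λ, y = R·ln tan(π/4+φ/2), R = 6378137 m.
P1 (33.0979°, 164.0966°) → (18267149.953, 3908305.772) m.
P2 (32.7175°, 164.4806°) → (18309896.637, 3857866.566) m.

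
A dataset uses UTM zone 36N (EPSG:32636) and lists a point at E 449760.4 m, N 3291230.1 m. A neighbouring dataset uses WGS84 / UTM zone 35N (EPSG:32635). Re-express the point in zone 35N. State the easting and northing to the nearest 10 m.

E 1030300 m, N 3303730 m

UTM 36N → geographic: φ = 29.75029966°, λ = 32.48039952°.
UTM 35N (λ₀ = 27°) forward: E = 1030303.112 m, N = 3303726.597 m.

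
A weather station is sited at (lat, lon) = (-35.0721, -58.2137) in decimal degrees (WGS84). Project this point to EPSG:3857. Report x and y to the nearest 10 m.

x -6480320 m, y -4173680 m

Web Mercator is spherical with R = a = 6378137 m.
x = R·λ = 6378137 × -1.016020735 = -6480319.441 m.
y = R·ln tan(π/4 + φ/2) = 6378137 × -0.654373459 = -4173683.568 m.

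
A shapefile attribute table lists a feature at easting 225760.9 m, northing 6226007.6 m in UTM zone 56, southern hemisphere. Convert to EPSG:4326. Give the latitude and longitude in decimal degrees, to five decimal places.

lat -34.07080°, lon 150.02840°

Zone 56S: λ₀ = 153°, k₀ = 0.9996, false easting 500000 m, false northing 10000000 m.
Meridian distance M = (N − FN)/k₀ = -3775502.6 m.
Inverse transverse Mercator on WGS84 gives φ = -34.07080033°, λ = 150.02839966°.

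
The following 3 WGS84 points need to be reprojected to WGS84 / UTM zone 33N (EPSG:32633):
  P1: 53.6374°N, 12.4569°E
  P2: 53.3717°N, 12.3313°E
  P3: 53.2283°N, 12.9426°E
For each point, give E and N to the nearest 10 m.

P1: E 331870 m, N 5946190 m; P2: E 322460 m, N 5916940 m; P3: E 362660 m, N 5899640 m

UTM zone 33N: λ₀ = 15°, k₀ = 0.9996.
P1 (53.6374°, 12.4569°) → (331872.043, 5946185.361) m.
P2 (53.3717°, 12.3313°) → (322462.916, 5916939.549) m.
P3 (53.2283°, 12.9426°) → (362664.882, 5899643.003) m.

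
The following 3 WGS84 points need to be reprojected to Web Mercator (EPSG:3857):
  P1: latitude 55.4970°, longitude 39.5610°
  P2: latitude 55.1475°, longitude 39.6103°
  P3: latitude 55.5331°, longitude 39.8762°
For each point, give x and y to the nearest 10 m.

Web Mercator: x = R·λ, y = R·ln tan(π/4+φ/2), R = 6378137 m.
P1 (55.4970°, 39.5610°) → (4403910.375, 7458927.354) m.
P2 (55.1475°, 39.6103°) → (4409398.426, 7390545.641) m.
P3 (55.5331°, 39.8762°) → (4438998.279, 7466025.035) m.

P1: x 4403910 m, y 7458930 m; P2: x 4409400 m, y 7390550 m; P3: x 4439000 m, y 7466030 m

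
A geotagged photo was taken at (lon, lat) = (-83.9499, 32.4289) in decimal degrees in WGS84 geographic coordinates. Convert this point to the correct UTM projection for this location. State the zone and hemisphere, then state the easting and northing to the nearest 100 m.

Longitude -83.9499° lies in the 6° band [-84°, -78°), giving zone 17; latitude is north of the equator, so 17N.
Zone 17 central meridian λ₀ = 6×17 − 183 = -81°; Δλ = -2.9499°.
Transverse Mercator on WGS84 with k₀ = 0.9996 gives E = 222618.573 m, N = 3591808.850 m.

Zone 17N: E 222600 m, N 3591800 m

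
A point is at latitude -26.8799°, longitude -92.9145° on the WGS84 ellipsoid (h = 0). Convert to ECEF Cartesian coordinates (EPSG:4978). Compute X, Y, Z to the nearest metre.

WGS84: a = 6378137 m, e² = 0.006694380; N(φ) = a/√(1−e²sin²φ) = 6382505.488 m.
X = (N+h)·cosφ·cosλ = -289460.190 m; Y = (N+h)·cosφ·sinλ = -5685551.639 m; Z = (N(1−e²)+h)·sinφ = -2866352.283 m.

X -289460 m, Y -5685552 m, Z -2866352 m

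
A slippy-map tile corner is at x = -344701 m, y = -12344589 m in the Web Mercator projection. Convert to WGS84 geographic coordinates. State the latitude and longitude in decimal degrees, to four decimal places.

R = 6378137 m. λ = x/R = -3.09650177°.
φ = 2·arctan(exp(y/R)) − 90° = 2·arctan(0.14436) − 90° = -73.57120021°.

lat -73.5712°, lon -3.0965°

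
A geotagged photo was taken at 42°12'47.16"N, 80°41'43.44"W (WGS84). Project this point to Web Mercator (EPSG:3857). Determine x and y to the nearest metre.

x -8982971 m, y 5192954 m

Web Mercator is spherical with R = a = 6378137 m.
x = R·λ = 6378137 × -1.408400421 = -8982970.837 m.
y = R·ln tan(π/4 + φ/2) = 6378137 × 0.814180447 = 5192954.434 m.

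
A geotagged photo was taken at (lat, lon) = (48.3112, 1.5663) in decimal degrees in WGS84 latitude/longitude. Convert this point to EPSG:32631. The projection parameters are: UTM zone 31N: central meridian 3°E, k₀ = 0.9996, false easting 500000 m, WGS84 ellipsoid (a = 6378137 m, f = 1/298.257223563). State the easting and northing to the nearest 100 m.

E 393700 m, N 5351900 m

Zone 31 central meridian λ₀ = 6×31 − 183 = 3°; Δλ = -1.4337°.
Transverse Mercator on WGS84 with k₀ = 0.9996 gives E = 393698.474 m, N = 5351883.038 m.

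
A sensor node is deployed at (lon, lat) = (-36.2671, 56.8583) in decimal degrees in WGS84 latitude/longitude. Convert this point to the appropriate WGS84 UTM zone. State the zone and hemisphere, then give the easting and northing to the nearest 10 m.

Zone 24N: E 666620 m, N 6304940 m

Longitude -36.2671° lies in the 6° band [-42°, -36°), giving zone 24; latitude is north of the equator, so 24N.
Zone 24 central meridian λ₀ = 6×24 − 183 = -39°; Δλ = +2.7329°.
Transverse Mercator on WGS84 with k₀ = 0.9996 gives E = 666622.941 m, N = 6304941.075 m.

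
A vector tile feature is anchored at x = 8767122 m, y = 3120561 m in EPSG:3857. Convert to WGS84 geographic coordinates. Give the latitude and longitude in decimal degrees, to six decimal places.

R = 6378137 m. λ = x/R = 78.75639690°.
φ = 2·arctan(exp(y/R)) − 90° = 2·arctan(1.63111) − 90° = 26.97669981°.

lat 26.976700°, lon 78.756397°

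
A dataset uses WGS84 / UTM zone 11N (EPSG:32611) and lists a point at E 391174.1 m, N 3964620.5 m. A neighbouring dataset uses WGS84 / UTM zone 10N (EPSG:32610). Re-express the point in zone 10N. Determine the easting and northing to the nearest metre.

E 933331 m, N 3974578 m

UTM 11N → geographic: φ = 35.81970030°, λ = -118.20469994°.
UTM 10N (λ₀ = -123°) forward: E = 933331.067 m, N = 3974577.790 m.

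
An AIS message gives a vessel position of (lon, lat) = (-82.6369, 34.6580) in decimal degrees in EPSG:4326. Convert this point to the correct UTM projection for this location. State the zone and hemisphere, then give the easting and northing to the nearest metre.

Longitude -82.6369° lies in the 6° band [-84°, -78°), giving zone 17; latitude is north of the equator, so 17N.
Zone 17 central meridian λ₀ = 6×17 − 183 = -81°; Δλ = -1.6369°.
Transverse Mercator on WGS84 with k₀ = 0.9996 gives E = 350004.079 m, N = 3836336.299 m.

Zone 17N: E 350004 m, N 3836336 m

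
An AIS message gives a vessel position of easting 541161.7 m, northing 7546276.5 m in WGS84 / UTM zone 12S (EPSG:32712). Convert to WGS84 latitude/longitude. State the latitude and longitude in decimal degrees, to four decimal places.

lat -22.1883°, lon -110.6007°

Zone 12S: λ₀ = -111°, k₀ = 0.9996, false easting 500000 m, false northing 10000000 m.
Meridian distance M = (N − FN)/k₀ = -2454705.4 m.
Inverse transverse Mercator on WGS84 gives φ = -22.18829969°, λ = -110.60069990°.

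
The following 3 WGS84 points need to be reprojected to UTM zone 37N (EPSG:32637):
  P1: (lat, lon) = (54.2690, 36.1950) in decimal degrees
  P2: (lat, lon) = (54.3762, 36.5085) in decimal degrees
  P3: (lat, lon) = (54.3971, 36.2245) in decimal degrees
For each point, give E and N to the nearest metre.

UTM zone 37N: λ₀ = 39°, k₀ = 0.9996.
P1 (54.2690°, 36.1950°) → (317344.134, 6017082.118) m.
P2 (54.3762°, 36.5085°) → (338175.734, 6028239.937) m.
P3 (54.3971°, 36.2245°) → (319825.799, 6031254.048) m.

P1: E 317344 m, N 6017082 m; P2: E 338176 m, N 6028240 m; P3: E 319826 m, N 6031254 m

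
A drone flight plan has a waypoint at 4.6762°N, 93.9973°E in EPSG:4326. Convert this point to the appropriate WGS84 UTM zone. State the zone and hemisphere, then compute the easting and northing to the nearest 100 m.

Zone 46N: E 610600 m, N 517000 m

Longitude 93.9973° lies in the 6° band [90°, 96°), giving zone 46; latitude is north of the equator, so 46N.
Zone 46 central meridian λ₀ = 6×46 − 183 = 93°; Δλ = +0.9973°.
Transverse Mercator on WGS84 with k₀ = 0.9996 gives E = 610613.133 m, N = 516950.598 m.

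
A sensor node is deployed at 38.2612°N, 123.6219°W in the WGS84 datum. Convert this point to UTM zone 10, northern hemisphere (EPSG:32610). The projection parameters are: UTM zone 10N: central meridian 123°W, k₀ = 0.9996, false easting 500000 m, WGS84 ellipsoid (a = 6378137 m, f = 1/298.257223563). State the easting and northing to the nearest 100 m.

Zone 10 central meridian λ₀ = 6×10 − 183 = -123°; Δλ = -0.6219°.
Transverse Mercator on WGS84 with k₀ = 0.9996 gives E = 445592.822 m, N = 4234979.200 m.

E 445600 m, N 4235000 m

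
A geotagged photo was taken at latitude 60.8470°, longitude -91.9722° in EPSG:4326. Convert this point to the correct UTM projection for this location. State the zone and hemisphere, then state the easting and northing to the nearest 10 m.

Longitude -91.9722° lies in the 6° band [-96°, -90°), giving zone 15; latitude is north of the equator, so 15N.
Zone 15 central meridian λ₀ = 6×15 − 183 = -93°; Δλ = +1.0278°.
Transverse Mercator on WGS84 with k₀ = 0.9996 gives E = 555855.023 m, N = 6746183.243 m.

Zone 15N: E 555860 m, N 6746180 m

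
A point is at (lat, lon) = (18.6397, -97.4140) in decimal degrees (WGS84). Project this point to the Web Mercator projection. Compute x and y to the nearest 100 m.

x -10844100 m, y 2112600 m

Web Mercator is spherical with R = a = 6378137 m.
x = R·λ = 6378137 × -1.700195038 = -10844076.876 m.
y = R·ln tan(π/4 + φ/2) = 6378137 × 0.331219290 = 2112562.008 m.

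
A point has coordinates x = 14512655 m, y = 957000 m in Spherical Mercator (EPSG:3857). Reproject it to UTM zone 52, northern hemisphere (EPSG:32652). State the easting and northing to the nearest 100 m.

E 650700 m, N 947000 m

Web Mercator inverse (R = 6378137 m) → φ = 8.56480052°, λ = 130.36939800°.
UTM 52N forward: E = 650705.374 m, N = 947006.546 m.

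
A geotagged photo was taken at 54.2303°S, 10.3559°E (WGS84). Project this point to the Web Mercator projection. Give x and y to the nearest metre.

Web Mercator is spherical with R = a = 6378137 m.
x = R·λ = 6378137 × 0.180744552 = 1152813.515 m.
y = R·ln tan(π/4 + φ/2) = 6378137 × -1.131034591 = -7213893.572 m.

x 1152814 m, y -7213894 m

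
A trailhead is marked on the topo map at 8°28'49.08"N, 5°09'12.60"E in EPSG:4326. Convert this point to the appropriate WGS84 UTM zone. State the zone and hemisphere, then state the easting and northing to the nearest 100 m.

Zone 31N: E 737100 m, N 938100 m

Longitude 5.1535° lies in the 6° band [0°, 6°), giving zone 31; latitude is north of the equator, so 31N.
Zone 31 central meridian λ₀ = 6×31 − 183 = 3°; Δλ = +2.1535°.
Transverse Mercator on WGS84 with k₀ = 0.9996 gives E = 737081.674 m, N = 938053.660 m.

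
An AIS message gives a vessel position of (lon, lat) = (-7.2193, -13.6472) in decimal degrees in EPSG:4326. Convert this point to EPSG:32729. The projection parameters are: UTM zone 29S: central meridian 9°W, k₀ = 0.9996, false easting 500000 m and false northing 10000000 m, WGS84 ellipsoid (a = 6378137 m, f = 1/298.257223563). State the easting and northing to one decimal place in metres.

Zone 29 central meridian λ₀ = 6×29 − 183 = -9°; Δλ = +1.7807°.
Transverse Mercator on WGS84 with k₀ = 0.9996 gives E = 692616.659 m, N = 8490584.675 m.

E 692616.7 m, N 8490584.7 m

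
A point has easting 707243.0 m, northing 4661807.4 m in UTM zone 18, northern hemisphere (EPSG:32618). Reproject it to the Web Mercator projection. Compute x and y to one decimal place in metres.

Unproject from UTM 18N (λ₀ = -75°) → φ = 42.08099973°, λ = -72.49450034°.
Web Mercator (R = 6378137 m): x = -8070050.863 m, y = 5173120.543 m.

x -8070050.9 m, y 5173120.5 m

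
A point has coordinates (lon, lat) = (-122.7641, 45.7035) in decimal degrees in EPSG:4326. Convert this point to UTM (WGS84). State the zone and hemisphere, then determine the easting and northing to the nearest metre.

Zone 10N: E 518364 m, N 5061132 m

Longitude -122.7641° lies in the 6° band [-126°, -120°), giving zone 10; latitude is north of the equator, so 10N.
Zone 10 central meridian λ₀ = 6×10 − 183 = -123°; Δλ = +0.2359°.
Transverse Mercator on WGS84 with k₀ = 0.9996 gives E = 518363.602 m, N = 5061132.225 m.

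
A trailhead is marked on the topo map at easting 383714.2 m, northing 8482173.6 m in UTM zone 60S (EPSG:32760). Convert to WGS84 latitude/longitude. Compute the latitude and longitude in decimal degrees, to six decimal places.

lat -13.727300°, lon 175.924500°

Zone 60S: λ₀ = 177°, k₀ = 0.9996, false easting 500000 m, false northing 10000000 m.
Meridian distance M = (N − FN)/k₀ = -1518433.8 m.
Inverse transverse Mercator on WGS84 gives φ = -13.72730009°, λ = 175.92450028°.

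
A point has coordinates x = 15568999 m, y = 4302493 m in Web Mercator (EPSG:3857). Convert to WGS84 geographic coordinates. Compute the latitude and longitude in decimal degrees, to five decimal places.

lat 36.01360°, lon 139.85870°

R = 6378137 m. λ = x/R = 139.85869760°.
φ = 2·arctan(exp(y/R)) − 90° = 2·arctan(1.96319) − 90° = 36.01360093°.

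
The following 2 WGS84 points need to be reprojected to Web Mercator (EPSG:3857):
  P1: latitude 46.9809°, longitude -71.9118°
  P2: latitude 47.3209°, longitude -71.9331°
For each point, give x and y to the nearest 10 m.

P1: x -8005180 m, y 5938960 m; P2: x -8007560 m, y 5994610 m

Web Mercator: x = R·λ, y = R·ln tan(π/4+φ/2), R = 6378137 m.
P1 (46.9809°, -71.9118°) → (-8005184.958, 5938957.023) m.
P2 (47.3209°, -71.9331°) → (-8007556.063, 5994611.325) m.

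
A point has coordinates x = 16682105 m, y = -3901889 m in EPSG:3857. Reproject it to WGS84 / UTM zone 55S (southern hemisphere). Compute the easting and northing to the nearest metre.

Web Mercator inverse (R = 6378137 m) → φ = -33.04959709°, λ = 149.85789893°.
UTM 55S forward: E = 766868.718 m, N = 6339583.098 m.

E 766869 m, N 6339583 m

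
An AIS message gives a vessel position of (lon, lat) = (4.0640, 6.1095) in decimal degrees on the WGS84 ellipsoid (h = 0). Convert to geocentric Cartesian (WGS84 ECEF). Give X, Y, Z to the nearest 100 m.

X 6326200 m, Y 449500 m, Z 674300 m

WGS84: a = 6378137 m, e² = 0.006694380; N(φ) = a/√(1−e²sin²φ) = 6378378.835 m.
X = (N+h)·cosφ·cosλ = 6326204.346 m; Y = (N+h)·cosφ·sinλ = 449472.851 m; Z = (N(1−e²)+h)·sinφ = 674299.641 m.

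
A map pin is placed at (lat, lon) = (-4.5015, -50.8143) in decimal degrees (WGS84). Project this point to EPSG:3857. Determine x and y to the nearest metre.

x -5656622 m, y -501621 m

Web Mercator is spherical with R = a = 6378137 m.
x = R·λ = 6378137 × -0.886876842 = -5656622.001 m.
y = R·ln tan(π/4 + φ/2) = 6378137 × -0.078646948 = -501621.006 m.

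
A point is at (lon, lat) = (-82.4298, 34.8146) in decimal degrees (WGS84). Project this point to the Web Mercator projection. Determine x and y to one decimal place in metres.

x -9176043.4 m, y 4138714.5 m

Web Mercator is spherical with R = a = 6378137 m.
x = R·λ = 6378137 × -1.438671412 = -9176043.362 m.
y = R·ln tan(π/4 + φ/2) = 6378137 × 0.648890809 = 4138714.481 m.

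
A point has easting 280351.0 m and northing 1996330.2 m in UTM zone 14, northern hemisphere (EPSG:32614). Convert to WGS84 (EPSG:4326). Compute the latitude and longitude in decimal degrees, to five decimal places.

Zone 14N: λ₀ = -99°, k₀ = 0.9996, false easting 500000 m.
Meridian distance M = (N − FN)/k₀ = 1997129.1 m.
Inverse transverse Mercator on WGS84 gives φ = 18.04440016°, λ = -101.07500034°.

lat 18.04440°, lon -101.07500°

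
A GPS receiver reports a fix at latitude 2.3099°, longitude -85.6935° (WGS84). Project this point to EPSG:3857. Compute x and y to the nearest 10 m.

Web Mercator is spherical with R = a = 6378137 m.
x = R·λ = 6378137 × -1.495633723 = -9539356.784 m.
y = R·ln tan(π/4 + φ/2) = 6378137 × 0.040326286 = 257206.575 m.

x -9539360 m, y 257210 m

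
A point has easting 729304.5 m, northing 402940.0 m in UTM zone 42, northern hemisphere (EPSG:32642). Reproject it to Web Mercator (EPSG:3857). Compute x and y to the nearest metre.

Unproject from UTM 42N (λ₀ = 69°) → φ = 3.64309973°, λ = 71.06440023°.
Web Mercator (R = 6378137 m): x = 7910852.847 m, y = 405821.550 m.

x 7910853 m, y 405822 m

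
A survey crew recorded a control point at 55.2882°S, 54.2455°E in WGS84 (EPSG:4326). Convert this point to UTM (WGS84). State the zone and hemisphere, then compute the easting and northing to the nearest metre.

Longitude 54.2455° lies in the 6° band [54°, 60°), giving zone 40; latitude is south of the equator, so 40S.
Zone 40 central meridian λ₀ = 6×40 − 183 = 57°; Δλ = -2.7545°.
Transverse Mercator on WGS84 with k₀ = 0.9996 gives E = 325087.554 m, N = 3869679.923 m.

Zone 40S: E 325088 m, N 3869680 m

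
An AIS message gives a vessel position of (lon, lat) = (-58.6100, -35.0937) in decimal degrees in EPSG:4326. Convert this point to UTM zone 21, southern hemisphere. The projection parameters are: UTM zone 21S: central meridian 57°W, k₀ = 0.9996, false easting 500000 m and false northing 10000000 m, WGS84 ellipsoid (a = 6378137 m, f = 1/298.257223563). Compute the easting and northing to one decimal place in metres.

Zone 21 central meridian λ₀ = 6×21 − 183 = -57°; Δλ = -1.6100°.
Transverse Mercator on WGS84 with k₀ = 0.9996 gives E = 353245.906 m, N = 6115380.291 m.

E 353245.9 m, N 6115380.3 m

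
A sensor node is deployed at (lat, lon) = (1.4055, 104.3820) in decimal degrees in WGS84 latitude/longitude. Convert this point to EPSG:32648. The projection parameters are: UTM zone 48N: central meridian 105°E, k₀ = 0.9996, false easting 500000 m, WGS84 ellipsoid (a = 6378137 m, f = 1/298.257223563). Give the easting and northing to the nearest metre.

E 431251 m, N 155359 m

Zone 48 central meridian λ₀ = 6×48 − 183 = 105°; Δλ = -0.6180°.
Transverse Mercator on WGS84 with k₀ = 0.9996 gives E = 431251.284 m, N = 155359.387 m.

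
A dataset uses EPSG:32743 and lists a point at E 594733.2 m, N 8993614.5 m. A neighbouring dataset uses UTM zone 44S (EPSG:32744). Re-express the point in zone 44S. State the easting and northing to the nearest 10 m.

UTM 43S → geographic: φ = -9.10329968°, λ = 75.86209971°.
UTM 44S (λ₀ = 81°) forward: E = -65290.934 m, N = 8989709.121 m.

E -65290 m, N 8989710 m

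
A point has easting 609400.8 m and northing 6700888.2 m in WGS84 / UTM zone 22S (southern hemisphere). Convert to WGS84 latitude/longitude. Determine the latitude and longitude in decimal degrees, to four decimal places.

lat -29.8176°, lon -49.8678°

Zone 22S: λ₀ = -51°, k₀ = 0.9996, false easting 500000 m, false northing 10000000 m.
Meridian distance M = (N − FN)/k₀ = -3300432.0 m.
Inverse transverse Mercator on WGS84 gives φ = -29.81760042°, λ = -49.86780038°.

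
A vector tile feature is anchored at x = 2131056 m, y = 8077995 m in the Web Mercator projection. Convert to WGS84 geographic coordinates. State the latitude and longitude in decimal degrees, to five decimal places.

R = 6378137 m. λ = x/R = 19.14360176°.
φ = 2·arctan(exp(y/R)) − 90° = 2·arctan(3.54846) − 90° = 58.52299803°.

lat 58.52300°, lon 19.14360°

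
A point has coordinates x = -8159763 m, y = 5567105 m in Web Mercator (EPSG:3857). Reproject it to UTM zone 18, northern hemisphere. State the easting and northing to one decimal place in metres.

Web Mercator inverse (R = 6378137 m) → φ = 44.65330122°, λ = -73.30039818°.
UTM 18N forward: E = 634760.260 m, N = 4945842.688 m.

E 634760.3 m, N 4945842.7 m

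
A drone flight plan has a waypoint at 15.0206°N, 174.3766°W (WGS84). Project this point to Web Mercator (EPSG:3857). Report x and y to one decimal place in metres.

x -19411514.3 m, y 1691574.3 m

Web Mercator is spherical with R = a = 6378137 m.
x = R·λ = 6378137 × -3.043445808 = -19411514.318 m.
y = R·ln tan(π/4 + φ/2) = 6378137 × 0.265214487 = 1691574.330 m.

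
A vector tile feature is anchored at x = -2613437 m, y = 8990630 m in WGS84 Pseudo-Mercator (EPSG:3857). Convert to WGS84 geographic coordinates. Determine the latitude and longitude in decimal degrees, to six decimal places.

R = 6378137 m. λ = x/R = -23.47690401°.
φ = 2·arctan(exp(y/R)) − 90° = 2·arctan(4.09432) − 90° = 62.54950076°.

lat 62.549501°, lon -23.476904°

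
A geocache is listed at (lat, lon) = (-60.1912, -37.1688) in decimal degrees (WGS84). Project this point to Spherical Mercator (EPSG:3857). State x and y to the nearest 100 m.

Web Mercator is spherical with R = a = 6378137 m.
x = R·λ = 6378137 × -0.648717939 = -4137611.889 m.
y = R·ln tan(π/4 + φ/2) = 6378137 × -1.323651411 = -8442430.041 m.

x -4137600 m, y -8442400 m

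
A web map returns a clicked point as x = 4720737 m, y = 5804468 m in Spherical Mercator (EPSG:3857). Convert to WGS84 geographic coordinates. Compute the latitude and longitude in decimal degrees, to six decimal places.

R = 6378137 m. λ = x/R = 42.40710199°.
φ = 2·arctan(exp(y/R)) − 90° = 2·arctan(2.48446) − 90° = 46.15030186°.

lat 46.150302°, lon 42.407102°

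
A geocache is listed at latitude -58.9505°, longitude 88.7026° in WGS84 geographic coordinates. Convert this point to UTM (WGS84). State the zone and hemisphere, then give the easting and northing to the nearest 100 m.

Longitude 88.7026° lies in the 6° band [84°, 90°), giving zone 45; latitude is south of the equator, so 45S.
Zone 45 central meridian λ₀ = 6×45 − 183 = 87°; Δλ = +1.7026°.
Transverse Mercator on WGS84 with k₀ = 0.9996 gives E = 597951.919 m, N = 3464212.827 m.

Zone 45S: E 598000 m, N 3464200 m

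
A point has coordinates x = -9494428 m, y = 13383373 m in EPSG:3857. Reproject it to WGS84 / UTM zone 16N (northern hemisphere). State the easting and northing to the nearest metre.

Web Mercator inverse (R = 6378137 m) → φ = 76.01380027°, λ = -85.28989786°.
UTM 16N forward: E = 546130.808 m, N = 8437393.327 m.

E 546131 m, N 8437393 m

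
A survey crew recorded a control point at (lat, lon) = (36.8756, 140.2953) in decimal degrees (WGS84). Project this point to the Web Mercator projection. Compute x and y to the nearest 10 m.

Web Mercator is spherical with R = a = 6378137 m.
x = R·λ = 6378137 × 2.448614910 = 15617601.357 m.
y = R·ln tan(π/4 + φ/2) = 6378137 × 0.693271591 = 4421781.187 m.

x 15617600 m, y 4421780 m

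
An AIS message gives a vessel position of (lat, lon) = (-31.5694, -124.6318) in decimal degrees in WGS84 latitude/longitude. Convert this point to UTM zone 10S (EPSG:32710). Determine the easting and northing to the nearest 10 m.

E 345140 m, N 6506140 m

Zone 10 central meridian λ₀ = 6×10 − 183 = -123°; Δλ = -1.6318°.
Transverse Mercator on WGS84 with k₀ = 0.9996 gives E = 345142.265 m, N = 6506136.768 m.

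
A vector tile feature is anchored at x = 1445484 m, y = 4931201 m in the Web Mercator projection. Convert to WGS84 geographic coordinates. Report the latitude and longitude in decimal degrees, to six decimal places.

lat 40.447599°, lon 12.985004°

R = 6378137 m. λ = x/R = 12.98500370°.
φ = 2·arctan(exp(y/R)) − 90° = 2·arctan(2.16656) − 90° = 40.44759945°.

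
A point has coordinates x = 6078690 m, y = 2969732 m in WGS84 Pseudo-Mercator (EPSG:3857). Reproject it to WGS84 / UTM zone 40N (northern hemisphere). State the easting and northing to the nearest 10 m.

E 259870 m, N 2851600 m

Web Mercator inverse (R = 6378137 m) → φ = 25.76279802°, λ = 54.60580134°.
UTM 40N forward: E = 259871.260 m, N = 2851597.151 m.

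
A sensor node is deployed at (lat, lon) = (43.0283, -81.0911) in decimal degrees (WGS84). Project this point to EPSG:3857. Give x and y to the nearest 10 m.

Web Mercator is spherical with R = a = 6378137 m.
x = R·λ = 6378137 × -1.415306689 = -9027019.960 m.
y = R·ln tan(π/4 + φ/2) = 6378137 × 0.833516180 = 5316280.388 m.

x -9027020 m, y 5316280 m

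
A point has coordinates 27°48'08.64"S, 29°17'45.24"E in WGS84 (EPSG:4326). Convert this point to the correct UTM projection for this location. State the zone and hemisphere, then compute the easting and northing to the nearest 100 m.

Zone 35S: E 726200 m, N 6922600 m

Longitude 29.2959° lies in the 6° band [24°, 30°), giving zone 35; latitude is south of the equator, so 35S.
Zone 35 central meridian λ₀ = 6×35 − 183 = 27°; Δλ = +2.2959°.
Transverse Mercator on WGS84 with k₀ = 0.9996 gives E = 726183.560 m, N = 6922572.052 m.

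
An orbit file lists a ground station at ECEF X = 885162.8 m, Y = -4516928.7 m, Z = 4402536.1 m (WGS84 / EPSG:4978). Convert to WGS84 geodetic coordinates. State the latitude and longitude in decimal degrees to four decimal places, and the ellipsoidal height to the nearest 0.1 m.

lat 43.9180°, lon -78.9125°, h 1446.0 m

λ = atan2(Y, X) = -78.91250062°; p = √(X²+Y²) = 4602842.4 m.
Bowring's method on WGS84 (a = 6378137 m, b = 6356752.314 m) gives φ = 43.91800024°, h = 1446.019 m.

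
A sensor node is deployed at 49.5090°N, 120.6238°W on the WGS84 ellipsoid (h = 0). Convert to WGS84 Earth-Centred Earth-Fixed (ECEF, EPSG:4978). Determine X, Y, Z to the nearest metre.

WGS84: a = 6378137 m, e² = 0.006694380; N(φ) = a/√(1−e²sin²φ) = 6390520.549 m.
X = (N+h)·cosφ·cosλ = -2113775.111 m; Y = (N+h)·cosφ·sinλ = -3570812.400 m; Z = (N(1−e²)+h)·sinφ = 4827506.852 m.

X -2113775 m, Y -3570812 m, Z 4827507 m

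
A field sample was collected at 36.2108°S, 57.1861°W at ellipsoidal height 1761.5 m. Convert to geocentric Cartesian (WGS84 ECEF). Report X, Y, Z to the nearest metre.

X 2792818 m, Y -4331297 m, Z -3748130 m

WGS84: a = 6378137 m, e² = 0.006694380; N(φ) = a/√(1−e²sin²φ) = 6385600.712 m.
X = (N+h)·cosφ·cosλ = 2792818.134 m; Y = (N+h)·cosφ·sinλ = -4331297.425 m; Z = (N(1−e²)+h)·sinφ = -3748130.329 m.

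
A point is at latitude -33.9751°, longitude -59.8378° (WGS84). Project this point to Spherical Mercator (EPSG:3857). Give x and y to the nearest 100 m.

x -6661100 m, y -4025500 m

Web Mercator is spherical with R = a = 6378137 m.
x = R·λ = 6378137 × -1.044366627 = -6661113.426 m.
y = R·ln tan(π/4 + φ/2) = 6378137 × -0.631133990 = -4025459.054 m.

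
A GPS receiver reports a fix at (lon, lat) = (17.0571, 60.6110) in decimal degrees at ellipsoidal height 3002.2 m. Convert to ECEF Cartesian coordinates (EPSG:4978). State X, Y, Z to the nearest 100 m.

X 3001300 m, Y 920900 m, Z 5536800 m

WGS84: a = 6378137 m, e² = 0.006694380; N(φ) = a/√(1−e²sin²φ) = 6394406.601 m.
X = (N+h)·cosφ·cosλ = 3001346.981 m; Y = (N+h)·cosφ·sinλ = 920875.528 m; Z = (N(1−e²)+h)·sinφ = 5536816.011 m.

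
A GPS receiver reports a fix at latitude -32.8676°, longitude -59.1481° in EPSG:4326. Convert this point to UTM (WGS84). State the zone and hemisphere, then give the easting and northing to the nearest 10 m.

Zone 21S: E 299010 m, N 6361350 m

Longitude -59.1481° lies in the 6° band [-60°, -54°), giving zone 21; latitude is south of the equator, so 21S.
Zone 21 central meridian λ₀ = 6×21 − 183 = -57°; Δλ = -2.1481°.
Transverse Mercator on WGS84 with k₀ = 0.9996 gives E = 299014.771 m, N = 6361345.513 m.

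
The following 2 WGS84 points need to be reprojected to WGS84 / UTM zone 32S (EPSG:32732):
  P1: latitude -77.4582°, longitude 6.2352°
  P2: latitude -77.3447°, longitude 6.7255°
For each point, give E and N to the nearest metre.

UTM zone 32S: λ₀ = 9°, k₀ = 0.9996.
P1 (-77.4582°, 6.2352°) → (433002.049, 1400516.139) m.
P2 (-77.3447°, 6.7255°) → (444386.355, 1413683.293) m.

P1: E 433002 m, N 1400516 m; P2: E 444386 m, N 1413683 m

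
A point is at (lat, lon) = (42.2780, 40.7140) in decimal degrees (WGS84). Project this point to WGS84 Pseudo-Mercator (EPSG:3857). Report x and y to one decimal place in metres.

x 4532261.7 m, y 5202713.9 m

Web Mercator is spherical with R = a = 6378137 m.
x = R·λ = 6378137 × 0.710593352 = 4532261.748 m.
y = R·ln tan(π/4 + φ/2) = 6378137 × 0.815710589 = 5202713.890 m.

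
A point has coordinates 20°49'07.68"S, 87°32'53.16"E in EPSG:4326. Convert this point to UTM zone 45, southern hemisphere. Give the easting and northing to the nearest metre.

Zone 45 central meridian λ₀ = 6×45 − 183 = 87°; Δλ = +0.5481°.
Transverse Mercator on WGS84 with k₀ = 0.9996 gives E = 557032.502 m, N = 7697809.094 m.

E 557033 m, N 7697809 m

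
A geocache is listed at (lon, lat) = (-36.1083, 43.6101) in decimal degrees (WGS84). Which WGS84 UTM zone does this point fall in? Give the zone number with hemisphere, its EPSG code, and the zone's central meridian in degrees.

UTM zone = ⌊(λ + 180)/6⌋ + 1; -36.1083° ∈ [-42°, -36°) → zone 24.
Hemisphere: N (φ ≥ 0).
Central meridian λ₀ = 6×24 − 183 = -39°.
EPSG code: 32624.

Zone 24N (EPSG:32624), central meridian -39°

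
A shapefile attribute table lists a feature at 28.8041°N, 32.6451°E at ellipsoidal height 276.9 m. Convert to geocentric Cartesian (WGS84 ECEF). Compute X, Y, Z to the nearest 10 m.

X 4709950 m, Y 3017360 m, Z 3055030 m

WGS84: a = 6378137 m, e² = 0.006694380; N(φ) = a/√(1−e²sin²φ) = 6383098.853 m.
X = (N+h)·cosφ·cosλ = 4709946.810 m; Y = (N+h)·cosφ·sinλ = 3017362.993 m; Z = (N(1−e²)+h)·sinφ = 3055026.555 m.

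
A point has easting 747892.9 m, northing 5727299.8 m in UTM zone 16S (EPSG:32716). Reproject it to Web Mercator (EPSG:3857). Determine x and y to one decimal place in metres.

Unproject from UTM 16S (λ₀ = -87°) → φ = -38.56819976°, λ = -84.15469998°.
Web Mercator (R = 6378137 m): x = -9368058.349 m, y = -4660007.282 m.

x -9368058.3 m, y -4660007.3 m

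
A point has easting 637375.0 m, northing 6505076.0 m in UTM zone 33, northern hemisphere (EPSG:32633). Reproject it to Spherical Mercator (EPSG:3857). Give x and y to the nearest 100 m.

x 1933400 m, y 8108100 m

Unproject from UTM 33N (λ₀ = 15°) → φ = 58.66409993°, λ = 17.36840036°.
Web Mercator (R = 6378137 m): x = 1933441.484 m, y = 8108137.475 m.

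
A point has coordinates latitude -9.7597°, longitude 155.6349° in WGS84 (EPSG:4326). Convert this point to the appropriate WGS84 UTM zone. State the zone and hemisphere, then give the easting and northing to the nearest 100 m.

Zone 56S: E 789100 m, N 8920000 m

Longitude 155.6349° lies in the 6° band [150°, 156°), giving zone 56; latitude is south of the equator, so 56S.
Zone 56 central meridian λ₀ = 6×56 − 183 = 153°; Δλ = +2.6349°.
Transverse Mercator on WGS84 with k₀ = 0.9996 gives E = 789079.546 m, N = 8920028.356 m.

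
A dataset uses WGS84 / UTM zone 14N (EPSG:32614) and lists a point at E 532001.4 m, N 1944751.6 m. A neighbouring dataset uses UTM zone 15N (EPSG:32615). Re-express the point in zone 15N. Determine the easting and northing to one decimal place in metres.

E -105450.9 m, N 1953845.9 m

UTM 14N → geographic: φ = 17.58910027°, λ = -98.69840016°.
UTM 15N (λ₀ = -93°) forward: E = -105450.876 m, N = 1953845.874 m.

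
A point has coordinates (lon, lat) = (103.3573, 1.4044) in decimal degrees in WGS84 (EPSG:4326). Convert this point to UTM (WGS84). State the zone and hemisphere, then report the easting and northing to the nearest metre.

Longitude 103.3573° lies in the 6° band [102°, 108°), giving zone 48; latitude is north of the equator, so 48N.
Zone 48 central meridian λ₀ = 6×48 − 183 = 105°; Δλ = -1.6427°.
Transverse Mercator on WGS84 with k₀ = 0.9996 gives E = 317237.981 m, N = 155292.934 m.

Zone 48N: E 317238 m, N 155293 m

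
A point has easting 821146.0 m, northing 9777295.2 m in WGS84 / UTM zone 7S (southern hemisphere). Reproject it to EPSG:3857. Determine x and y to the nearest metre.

x -15374713 m, y -224054 m

Unproject from UTM 7S (λ₀ = -141°) → φ = -2.01230020°, λ = -138.11340011°.
Web Mercator (R = 6378137 m): x = -15374713.372 m, y = -224054.300 m.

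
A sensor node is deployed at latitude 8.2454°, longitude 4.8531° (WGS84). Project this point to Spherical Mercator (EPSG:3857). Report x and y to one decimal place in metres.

x 540244.6 m, y 921058.4 m

Web Mercator is spherical with R = a = 6378137 m.
x = R·λ = 6378137 × 0.084702574 = 540244.621 m.
y = R·ln tan(π/4 + φ/2) = 6378137 × 0.144408691 = 921058.412 m.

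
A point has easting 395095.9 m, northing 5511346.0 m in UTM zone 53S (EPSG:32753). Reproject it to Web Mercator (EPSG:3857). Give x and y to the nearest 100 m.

x 14890200 m, y -4945000 m

Unproject from UTM 53S (λ₀ = 135°) → φ = -40.54200038°, λ = 133.76119993°.
Web Mercator (R = 6378137 m): x = 14890228.664 m, y = -4945019.740 m.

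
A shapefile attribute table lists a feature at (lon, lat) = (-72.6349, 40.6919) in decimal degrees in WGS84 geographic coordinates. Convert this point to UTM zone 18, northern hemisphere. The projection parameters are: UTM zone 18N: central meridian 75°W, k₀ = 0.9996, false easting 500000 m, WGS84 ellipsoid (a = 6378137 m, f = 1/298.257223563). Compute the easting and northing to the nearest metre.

E 699840 m, N 4507246 m

Zone 18 central meridian λ₀ = 6×18 − 183 = -75°; Δλ = +2.3651°.
Transverse Mercator on WGS84 with k₀ = 0.9996 gives E = 699840.489 m, N = 4507245.977 m.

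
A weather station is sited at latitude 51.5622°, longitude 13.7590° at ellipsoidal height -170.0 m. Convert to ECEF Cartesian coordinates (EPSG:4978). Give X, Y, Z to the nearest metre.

X 3859115 m, Y 944962 m, Z 4972534 m

WGS84: a = 6378137 m, e² = 0.006694380; N(φ) = a/√(1−e²sin²φ) = 6391275.703 m.
X = (N+h)·cosφ·cosλ = 3859114.732 m; Y = (N+h)·cosφ·sinλ = 944961.877 m; Z = (N(1−e²)+h)·sinφ = 4972534.330 m.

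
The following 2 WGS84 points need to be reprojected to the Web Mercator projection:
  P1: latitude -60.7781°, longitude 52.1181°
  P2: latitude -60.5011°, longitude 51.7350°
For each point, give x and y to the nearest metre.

P1: x 5801760 m, y -8575049 m; P2: x 5759114 m, y -8512157 m

Web Mercator: x = R·λ, y = R·ln tan(π/4+φ/2), R = 6378137 m.
P1 (-60.7781°, 52.1181°) → (5801760.353, -8575048.709) m.
P2 (-60.5011°, 51.7350°) → (5759113.856, -8512157.367) m.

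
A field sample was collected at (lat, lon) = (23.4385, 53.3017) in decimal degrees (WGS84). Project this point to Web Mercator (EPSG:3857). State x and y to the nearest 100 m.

Web Mercator is spherical with R = a = 6378137 m.
x = R·λ = 6378137 × 0.930290162 = 5933518.102 m.
y = R·ln tan(π/4 + φ/2) = 6378137 × 0.420990430 = 2685134.638 m.

x 5933500 m, y 2685100 m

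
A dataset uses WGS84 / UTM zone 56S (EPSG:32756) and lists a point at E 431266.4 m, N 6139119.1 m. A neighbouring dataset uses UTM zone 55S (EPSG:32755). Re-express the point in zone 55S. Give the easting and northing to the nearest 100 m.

E 979800 m, N 6126800 m

UTM 56S → geographic: φ = -34.88800021°, λ = 152.24779976°.
UTM 55S (λ₀ = 147°) forward: E = 979755.348 m, N = 6126789.650 m.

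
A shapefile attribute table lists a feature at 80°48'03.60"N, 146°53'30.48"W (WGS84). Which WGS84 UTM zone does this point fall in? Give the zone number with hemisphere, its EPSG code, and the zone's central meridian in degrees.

Zone 6N (EPSG:32606), central meridian -147°

UTM zone = ⌊(λ + 180)/6⌋ + 1; -146.8918° ∈ [-150°, -144°) → zone 6.
Hemisphere: N (φ ≥ 0).
Central meridian λ₀ = 6×6 − 183 = -147°.
EPSG code: 32606.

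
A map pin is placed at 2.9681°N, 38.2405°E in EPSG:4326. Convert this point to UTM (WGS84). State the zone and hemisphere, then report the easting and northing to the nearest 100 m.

Zone 37N: E 415600 m, N 328100 m

Longitude 38.2405° lies in the 6° band [36°, 42°), giving zone 37; latitude is north of the equator, so 37N.
Zone 37 central meridian λ₀ = 6×37 − 183 = 39°; Δλ = -0.7595°.
Transverse Mercator on WGS84 with k₀ = 0.9996 gives E = 415596.806 m, N = 328096.143 m.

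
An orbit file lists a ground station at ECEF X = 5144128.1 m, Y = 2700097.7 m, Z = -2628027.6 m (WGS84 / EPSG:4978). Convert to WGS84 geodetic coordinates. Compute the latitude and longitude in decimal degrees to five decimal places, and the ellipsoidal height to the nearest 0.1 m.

lat -24.48450°, lon 27.69450°, h 1960.4 m

λ = atan2(Y, X) = 27.69449955°; p = √(X²+Y²) = 5809697.2 m.
Bowring's method on WGS84 (a = 6378137 m, b = 6356752.314 m) gives φ = -24.48450012°, h = 1960.390 m.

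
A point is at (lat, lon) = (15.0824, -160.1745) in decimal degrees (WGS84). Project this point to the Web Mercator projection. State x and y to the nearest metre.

x -17830544 m, y 1698698 m

Web Mercator is spherical with R = a = 6378137 m.
x = R·λ = 6378137 × -2.795572403 = -17830543.778 m.
y = R·ln tan(π/4 + φ/2) = 6378137 × 0.266331419 = 1698698.278 m.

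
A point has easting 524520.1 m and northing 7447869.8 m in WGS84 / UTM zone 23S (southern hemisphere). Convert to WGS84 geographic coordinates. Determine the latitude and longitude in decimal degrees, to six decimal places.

Zone 23S: λ₀ = -45°, k₀ = 0.9996, false easting 500000 m, false northing 10000000 m.
Meridian distance M = (N − FN)/k₀ = -2553151.5 m.
Inverse transverse Mercator on WGS84 gives φ = -23.07760015°, λ = -44.76059981°.

lat -23.077600°, lon -44.760600°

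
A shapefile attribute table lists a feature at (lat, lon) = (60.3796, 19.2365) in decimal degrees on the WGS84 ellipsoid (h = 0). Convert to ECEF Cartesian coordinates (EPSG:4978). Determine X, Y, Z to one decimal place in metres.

WGS84: a = 6378137 m, e² = 0.006694380; N(φ) = a/√(1−e²sin²φ) = 6394332.122 m.
X = (N+h)·cosφ·cosλ = 2983951.640 m; Y = (N+h)·cosφ·sinλ = 1041253.809 m; Z = (N(1−e²)+h)·sinφ = 5521502.309 m.

X 2983951.6 m, Y 1041253.8 m, Z 5521502.3 m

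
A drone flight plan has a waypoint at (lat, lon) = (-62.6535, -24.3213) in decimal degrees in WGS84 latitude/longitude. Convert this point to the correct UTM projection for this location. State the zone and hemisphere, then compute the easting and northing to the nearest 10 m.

Longitude -24.3213° lies in the 6° band [-30°, -24°), giving zone 26; latitude is south of the equator, so 26S.
Zone 26 central meridian λ₀ = 6×26 − 183 = -27°; Δλ = +2.6787°.
Transverse Mercator on WGS84 with k₀ = 0.9996 gives E = 637259.759 m, N = 3050165.089 m.

Zone 26S: E 637260 m, N 3050170 m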